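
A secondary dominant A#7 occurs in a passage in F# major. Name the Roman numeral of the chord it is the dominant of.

The chord is a dominant seventh chord on A#.
A dominant resolves down a perfect fifth: A# → D#. In F# major, D# is scale degree 6, i.e. vi.

vi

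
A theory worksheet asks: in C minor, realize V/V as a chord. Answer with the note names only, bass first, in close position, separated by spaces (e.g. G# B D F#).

The slash means an applied dominant: we want the dominant of V. In C minor, V is G major, and its dominant is built on D.
Building a major triad on D gives D-F#-A.

D F# A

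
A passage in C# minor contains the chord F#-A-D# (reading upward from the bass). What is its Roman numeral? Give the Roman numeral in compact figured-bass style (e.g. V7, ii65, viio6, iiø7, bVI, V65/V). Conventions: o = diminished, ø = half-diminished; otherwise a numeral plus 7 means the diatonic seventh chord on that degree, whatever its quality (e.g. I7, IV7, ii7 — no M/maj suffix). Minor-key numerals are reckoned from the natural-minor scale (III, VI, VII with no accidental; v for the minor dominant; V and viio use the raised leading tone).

iio6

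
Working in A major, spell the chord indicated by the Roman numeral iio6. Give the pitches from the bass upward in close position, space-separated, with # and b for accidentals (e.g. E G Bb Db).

Scale degree 2 in A major is B; here the chord built on it is altered to a diminished triad. iio6 is the diminished supertonic triad, borrowed from the parallel minor.
So the chord is B-D-F.
With the 6 figure the chord is in first inversion; from the bass D upward in close position it reads D-F-B.

D F B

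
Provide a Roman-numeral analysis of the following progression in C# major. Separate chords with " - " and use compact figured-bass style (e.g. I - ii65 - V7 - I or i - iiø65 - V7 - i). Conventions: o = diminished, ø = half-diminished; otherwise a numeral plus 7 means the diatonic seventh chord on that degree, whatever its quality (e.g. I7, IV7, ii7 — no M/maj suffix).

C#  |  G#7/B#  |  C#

I - V65 - I

C#: root C# is the tonic; major triad there is I.
G#7/B#: dominant seventh chord on G# = scale degree 5 → V65.
C# has root C#, degree 1 in C# major, so I.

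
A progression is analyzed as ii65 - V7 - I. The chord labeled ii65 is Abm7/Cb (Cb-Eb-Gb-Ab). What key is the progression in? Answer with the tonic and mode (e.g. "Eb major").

Gb major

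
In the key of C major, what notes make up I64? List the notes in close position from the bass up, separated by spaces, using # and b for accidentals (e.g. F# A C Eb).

The numeral's case and figure indicate a major triad. In C major its root, scale degree 1, is C.
Stacking thirds from C gives C-E-G.
The figured bass 64 indicates second inversion, placing the fifth (G) in the bass: G-C-E.

G C E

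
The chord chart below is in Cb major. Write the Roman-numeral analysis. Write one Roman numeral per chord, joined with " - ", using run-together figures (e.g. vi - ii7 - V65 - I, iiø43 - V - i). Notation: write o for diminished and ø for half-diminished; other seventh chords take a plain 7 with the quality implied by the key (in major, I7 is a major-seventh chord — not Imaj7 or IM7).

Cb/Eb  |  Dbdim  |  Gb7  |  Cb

Cb/Eb: major triad on Cb = scale degree 1 → I6.
Dbdim: Db with this quality isn't in the key; it's iio, borrowed from the parallel minor.
Gb7: dominant seventh chord on Gb = scale degree 5 → V7.
Cb: major triad on Cb = scale degree 1 → I.

I6 - iio - V7 - I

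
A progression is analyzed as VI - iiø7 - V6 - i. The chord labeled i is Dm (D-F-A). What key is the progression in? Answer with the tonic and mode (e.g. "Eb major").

D minor

The anchor chord is a minor triad on D, labeled i.
If D is scale degree 1 and the mode makes that degree carry a minor triad, the tonic is D and the mode is minor.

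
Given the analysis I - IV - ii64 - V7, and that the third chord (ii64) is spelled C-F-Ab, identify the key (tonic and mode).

Eb major

The anchor chord is a minor triad on F, labeled ii64.
Counting down one scale step from F places the tonic on Eb; a minor triad on degree 2 is diatonic only in major.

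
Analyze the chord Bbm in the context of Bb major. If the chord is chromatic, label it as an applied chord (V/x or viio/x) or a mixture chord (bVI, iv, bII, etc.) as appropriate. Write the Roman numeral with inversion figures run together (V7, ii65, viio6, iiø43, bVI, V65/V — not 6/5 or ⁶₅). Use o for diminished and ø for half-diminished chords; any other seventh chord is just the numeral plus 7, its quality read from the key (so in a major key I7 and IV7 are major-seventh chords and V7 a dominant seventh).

Stacked in thirds the chord is Bb-Db-F: a minor triad on Bb.
Bb is the first degree of Bb major. This is the minor tonic, borrowed from the parallel minor.

i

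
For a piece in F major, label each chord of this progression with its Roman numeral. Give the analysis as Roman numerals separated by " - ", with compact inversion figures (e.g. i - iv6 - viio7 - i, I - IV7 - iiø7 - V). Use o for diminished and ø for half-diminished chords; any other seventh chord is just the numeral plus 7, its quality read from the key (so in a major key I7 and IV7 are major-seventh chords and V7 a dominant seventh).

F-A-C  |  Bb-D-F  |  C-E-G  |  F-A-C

F-A-C: root F is the tonic; major triad there is I.
Bb-D-F: major triad on Bb = scale degree 4 → IV.
C-E-G: major triad on C = scale degree 5 → V.
F-A-C: major triad on F = scale degree 1 → I.

I - IV - V - I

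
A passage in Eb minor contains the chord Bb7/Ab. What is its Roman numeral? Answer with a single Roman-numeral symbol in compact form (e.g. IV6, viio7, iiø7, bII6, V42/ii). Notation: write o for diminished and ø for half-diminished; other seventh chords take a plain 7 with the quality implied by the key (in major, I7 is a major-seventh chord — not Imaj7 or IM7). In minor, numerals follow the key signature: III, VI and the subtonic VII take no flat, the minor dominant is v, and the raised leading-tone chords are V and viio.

V42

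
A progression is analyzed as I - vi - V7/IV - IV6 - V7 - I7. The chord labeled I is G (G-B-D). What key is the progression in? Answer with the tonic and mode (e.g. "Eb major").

G major

The chord G is a major triad rooted on G; its label is I.
If G is scale degree 1 and the mode makes that degree carry a major triad, the tonic is G and the mode is major.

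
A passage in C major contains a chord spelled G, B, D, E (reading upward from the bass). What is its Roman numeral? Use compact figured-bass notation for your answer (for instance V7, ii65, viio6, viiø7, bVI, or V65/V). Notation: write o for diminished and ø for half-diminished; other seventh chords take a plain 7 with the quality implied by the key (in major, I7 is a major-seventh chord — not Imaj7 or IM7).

The pitches E-G-B-D form a minor seventh chord rooted on E.
E is scale degree 3 in C major, and a minor seventh chord on that degree is written iii7.
With G in the bass the chord is in first inversion, so the figured bass is 65.

iii65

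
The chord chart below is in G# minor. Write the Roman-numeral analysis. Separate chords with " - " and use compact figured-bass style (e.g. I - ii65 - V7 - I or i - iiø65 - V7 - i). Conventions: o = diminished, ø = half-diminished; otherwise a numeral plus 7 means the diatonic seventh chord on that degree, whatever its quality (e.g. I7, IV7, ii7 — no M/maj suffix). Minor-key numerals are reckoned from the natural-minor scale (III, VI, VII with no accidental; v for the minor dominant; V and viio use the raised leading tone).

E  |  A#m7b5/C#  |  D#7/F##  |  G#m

VI - iiø65 - V65 - i

E has root E, degree 6 in G# minor, so VI.
A#m7b5/C# has root A#, degree 2 in G# minor, so iiø65.
D#7/F##: dominant seventh chord on D# = scale degree 5 → V65.
G#m has root G#, degree 1 in G# minor, so i.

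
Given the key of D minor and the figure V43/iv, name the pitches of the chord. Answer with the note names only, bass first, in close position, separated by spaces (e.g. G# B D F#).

A C D F#

The slash means an applied dominant: we want the dominant of iv. In D minor, iv is G minor, and its dominant is built on D.
Building a dominant seventh chord on D gives D-F#-A-C.
With the 43 figure the chord is in second inversion; from the bass A upward in close position it reads A-C-D-F#.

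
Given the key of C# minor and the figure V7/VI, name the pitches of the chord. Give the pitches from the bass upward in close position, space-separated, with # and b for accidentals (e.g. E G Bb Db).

V7/VI is a secondary dominant — the dominant seventh of VI. VI in C# minor is A, so the applied chord's root is E, a perfect fifth above.
Building a dominant seventh chord on E gives E-G#-B-D.

E G# B D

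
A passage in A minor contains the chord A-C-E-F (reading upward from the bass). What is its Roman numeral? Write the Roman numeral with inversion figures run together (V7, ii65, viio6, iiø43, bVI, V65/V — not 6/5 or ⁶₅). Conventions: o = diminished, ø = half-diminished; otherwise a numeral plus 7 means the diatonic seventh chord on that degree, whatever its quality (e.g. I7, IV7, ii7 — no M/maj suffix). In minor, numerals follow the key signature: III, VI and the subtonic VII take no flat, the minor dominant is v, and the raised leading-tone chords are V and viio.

VI65

The pitches F-A-C-E form a major seventh chord rooted on F.
F is scale degree 6 in A minor, and a major seventh chord on that degree is written VI7.
With A in the bass the chord is in first inversion, so the figured bass is 65.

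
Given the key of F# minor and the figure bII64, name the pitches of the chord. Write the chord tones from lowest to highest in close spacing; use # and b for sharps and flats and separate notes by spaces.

D G B

bII64 is the Neapolitan chord — a major triad on the lowered second degree. In F# minor that root is G.
So the chord is G-B-D, a major triad.
The figured bass 64 indicates second inversion, placing the fifth (D) in the bass: D-G-B.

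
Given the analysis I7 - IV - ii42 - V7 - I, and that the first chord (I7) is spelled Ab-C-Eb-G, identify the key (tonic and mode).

Ab major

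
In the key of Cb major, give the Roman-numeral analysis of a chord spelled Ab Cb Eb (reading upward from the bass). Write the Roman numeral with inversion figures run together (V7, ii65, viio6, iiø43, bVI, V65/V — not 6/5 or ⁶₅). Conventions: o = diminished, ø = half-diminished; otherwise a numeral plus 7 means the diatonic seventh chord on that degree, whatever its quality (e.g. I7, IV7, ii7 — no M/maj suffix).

vi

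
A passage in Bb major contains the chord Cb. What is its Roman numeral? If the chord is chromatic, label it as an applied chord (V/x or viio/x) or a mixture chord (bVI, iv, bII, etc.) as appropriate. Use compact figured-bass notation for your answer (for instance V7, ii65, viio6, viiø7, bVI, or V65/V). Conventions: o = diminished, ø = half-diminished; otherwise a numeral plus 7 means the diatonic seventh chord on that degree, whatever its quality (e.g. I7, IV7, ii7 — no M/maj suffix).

bII

The pitches Cb-Eb-Gb form a major triad rooted on Cb.
Cb is the lowered second degree of Bb major (diatonic 2 would be C). This is the Neapolitan chord — a major triad on the lowered second degree.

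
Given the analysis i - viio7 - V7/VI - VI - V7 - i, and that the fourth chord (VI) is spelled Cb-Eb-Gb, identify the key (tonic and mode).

Eb minor

VI is given as Cb-Eb-Gb — a major triad with root Cb.
If Cb is scale degree 6 and the mode makes that degree carry a major triad, the tonic is Eb and the mode is minor.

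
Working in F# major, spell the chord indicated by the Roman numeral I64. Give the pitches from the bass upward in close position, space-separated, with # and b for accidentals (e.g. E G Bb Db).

The numeral's case and figure indicate a major triad. In F# major its root, the first degree, is F#.
Stacking thirds from F# gives F#-A#-C#.
With the 64 figure the chord is in second inversion; from the bass C# upward in close position it reads C#-F#-A#.

C# F# A#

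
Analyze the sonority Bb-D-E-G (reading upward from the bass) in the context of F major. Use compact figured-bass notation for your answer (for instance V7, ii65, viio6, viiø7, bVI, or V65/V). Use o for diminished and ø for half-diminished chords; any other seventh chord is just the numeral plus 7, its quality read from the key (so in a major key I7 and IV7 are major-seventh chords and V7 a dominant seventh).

viiø43

Stacked in thirds the chord is E-G-Bb-D: a half-diminished seventh chord on E.
E is scale degree 7 in F major, and a half-diminished seventh chord on that degree is written viiø7.
With Bb in the bass the chord is in second inversion, so the figured bass is 43.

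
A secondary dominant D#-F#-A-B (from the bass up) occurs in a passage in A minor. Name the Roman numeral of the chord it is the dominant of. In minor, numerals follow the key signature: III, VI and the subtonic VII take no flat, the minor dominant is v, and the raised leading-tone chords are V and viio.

V

The chord is a dominant seventh chord on B.
A dominant resolves down a perfect fifth: B → E. In A minor, E is scale degree 5, i.e. V.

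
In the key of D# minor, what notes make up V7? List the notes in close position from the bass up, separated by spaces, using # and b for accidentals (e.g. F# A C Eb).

A# C## E# G#

In D# minor, the dominant is A#. The dominant is major (leading tone raised), so V is a dominant seventh chord.
That chord is spelled A#-C##-E#-G#.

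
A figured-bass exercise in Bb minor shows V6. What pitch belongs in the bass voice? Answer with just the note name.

A

V in Bb minor has root F; the chord is F-A-C.
The figure 6 means first inversion — the third is in the bass.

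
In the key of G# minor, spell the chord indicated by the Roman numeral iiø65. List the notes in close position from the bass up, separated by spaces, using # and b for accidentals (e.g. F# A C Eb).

C# E G# A#

The numeral's case and figure indicate a half-diminished seventh chord. In G# minor its root, the supertonic, is A#.
Stacking thirds from A# gives A#-C#-E-G#.
With the 65 figure the chord is in first inversion; from the bass C# upward in close position it reads C#-E-G#-A#.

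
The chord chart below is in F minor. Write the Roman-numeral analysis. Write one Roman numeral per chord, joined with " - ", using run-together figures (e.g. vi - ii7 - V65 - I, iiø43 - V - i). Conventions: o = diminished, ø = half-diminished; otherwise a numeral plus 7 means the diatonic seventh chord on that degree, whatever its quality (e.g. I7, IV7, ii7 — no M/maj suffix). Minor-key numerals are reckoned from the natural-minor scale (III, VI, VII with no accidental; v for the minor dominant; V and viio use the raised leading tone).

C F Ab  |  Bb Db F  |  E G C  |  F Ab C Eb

i64 - iv - V6 - i7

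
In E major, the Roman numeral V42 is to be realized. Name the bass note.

A

V in E major has root B; the chord is B-D#-F#-A.
The figure 42 means third inversion — the seventh is in the bass.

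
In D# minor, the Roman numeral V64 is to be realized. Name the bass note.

E#

V in D# minor has root A#; the chord is A#-C##-E#.
The figure 64 means second inversion — the fifth is in the bass.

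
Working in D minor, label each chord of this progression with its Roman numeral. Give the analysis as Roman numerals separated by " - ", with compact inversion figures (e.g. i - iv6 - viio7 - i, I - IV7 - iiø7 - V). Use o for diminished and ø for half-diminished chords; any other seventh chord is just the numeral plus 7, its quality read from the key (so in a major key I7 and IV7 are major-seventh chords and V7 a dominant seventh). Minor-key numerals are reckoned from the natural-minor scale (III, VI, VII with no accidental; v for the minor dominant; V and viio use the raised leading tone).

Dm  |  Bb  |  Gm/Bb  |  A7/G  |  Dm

i - VI - iv6 - V42 - i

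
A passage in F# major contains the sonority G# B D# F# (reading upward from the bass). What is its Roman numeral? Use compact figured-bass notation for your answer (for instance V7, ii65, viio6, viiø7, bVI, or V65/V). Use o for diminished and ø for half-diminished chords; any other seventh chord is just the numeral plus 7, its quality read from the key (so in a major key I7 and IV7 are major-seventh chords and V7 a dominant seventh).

ii7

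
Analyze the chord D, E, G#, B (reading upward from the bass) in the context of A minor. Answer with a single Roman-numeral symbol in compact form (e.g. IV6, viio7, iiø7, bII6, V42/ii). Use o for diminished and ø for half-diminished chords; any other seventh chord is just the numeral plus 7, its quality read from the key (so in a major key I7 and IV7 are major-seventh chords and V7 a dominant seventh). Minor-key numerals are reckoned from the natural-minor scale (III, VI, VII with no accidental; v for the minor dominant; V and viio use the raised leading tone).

The pitches E-G#-B-D form a dominant seventh chord rooted on E.
In A minor, E is the dominant; the diatonic dominant seventh chord there is V7.
With D in the bass the chord is in third inversion, so the figured bass is 42.

V42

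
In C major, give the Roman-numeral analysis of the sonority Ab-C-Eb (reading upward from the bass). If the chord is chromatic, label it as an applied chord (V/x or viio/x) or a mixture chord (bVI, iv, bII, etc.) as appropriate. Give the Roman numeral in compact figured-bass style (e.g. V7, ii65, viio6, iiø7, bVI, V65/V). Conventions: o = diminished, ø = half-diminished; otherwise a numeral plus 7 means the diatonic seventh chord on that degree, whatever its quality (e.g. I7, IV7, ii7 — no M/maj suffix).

Stacked in thirds the chord is Ab-C-Eb: a major triad on Ab.
Ab is the lowered sixth degree of C major (diatonic 6 would be A). This is a major triad on the lowered sixth degree, borrowed from the parallel minor.

bVI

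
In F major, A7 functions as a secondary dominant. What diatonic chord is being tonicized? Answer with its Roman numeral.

The chord is a dominant seventh chord on A.
A dominant resolves down a perfect fifth: A → D. In F major, D is scale degree 6, i.e. vi.

vi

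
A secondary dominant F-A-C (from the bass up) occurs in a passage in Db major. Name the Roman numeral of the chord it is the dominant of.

vi

The chord is a major triad on F.
A dominant resolves down a perfect fifth: F → Bb. In Db major, Bb is scale degree 6, i.e. vi.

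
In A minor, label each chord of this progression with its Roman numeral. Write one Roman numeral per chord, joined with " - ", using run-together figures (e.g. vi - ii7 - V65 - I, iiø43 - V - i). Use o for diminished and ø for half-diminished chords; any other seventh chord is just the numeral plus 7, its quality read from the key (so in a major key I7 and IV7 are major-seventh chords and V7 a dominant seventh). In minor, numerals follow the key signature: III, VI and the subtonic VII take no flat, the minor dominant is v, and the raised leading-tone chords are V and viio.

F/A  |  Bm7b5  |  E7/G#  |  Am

VI6 - iiø7 - V65 - i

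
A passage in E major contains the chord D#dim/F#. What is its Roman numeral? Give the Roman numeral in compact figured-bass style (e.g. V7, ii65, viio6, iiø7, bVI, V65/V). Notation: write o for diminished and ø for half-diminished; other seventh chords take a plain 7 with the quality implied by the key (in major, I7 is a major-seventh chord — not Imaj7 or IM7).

viio6

Stacked in thirds the chord is D#-F#-A: a diminished triad on D#.
In E major, D# is the leading tone; the diatonic diminished triad there is viio.
With F# in the bass the chord is in first inversion, so the figured bass is 6.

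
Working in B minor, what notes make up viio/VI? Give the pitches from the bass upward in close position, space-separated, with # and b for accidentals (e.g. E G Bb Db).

viio/VI is a secondary leading-tone chord. The target VI is G in B minor; the applied chord is rooted a semitone below, on F#.
Building a diminished triad on F# gives F#-A-C.

F# A C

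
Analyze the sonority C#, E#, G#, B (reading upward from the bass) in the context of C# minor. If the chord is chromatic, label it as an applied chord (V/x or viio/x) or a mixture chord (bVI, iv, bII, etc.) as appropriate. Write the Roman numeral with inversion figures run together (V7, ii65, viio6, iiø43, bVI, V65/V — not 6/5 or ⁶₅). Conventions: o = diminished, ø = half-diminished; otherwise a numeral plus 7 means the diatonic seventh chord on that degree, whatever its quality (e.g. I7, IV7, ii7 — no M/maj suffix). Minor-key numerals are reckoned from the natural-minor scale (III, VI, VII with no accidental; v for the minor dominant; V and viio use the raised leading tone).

Stacked in thirds the chord is C#-E#-G#-B: a dominant seventh chord on C#.
C# is not a diatonic chord root with this quality in C# minor, but it lies a perfect fifth above F# (iv), so the chord functions as an applied dominant of iv.

V7/iv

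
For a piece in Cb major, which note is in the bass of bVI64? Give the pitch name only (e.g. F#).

Ebb

bVI in Cb major has root Abb; the chord is Abb-Cb-Ebb.
The figure 64 means second inversion — the fifth is in the bass.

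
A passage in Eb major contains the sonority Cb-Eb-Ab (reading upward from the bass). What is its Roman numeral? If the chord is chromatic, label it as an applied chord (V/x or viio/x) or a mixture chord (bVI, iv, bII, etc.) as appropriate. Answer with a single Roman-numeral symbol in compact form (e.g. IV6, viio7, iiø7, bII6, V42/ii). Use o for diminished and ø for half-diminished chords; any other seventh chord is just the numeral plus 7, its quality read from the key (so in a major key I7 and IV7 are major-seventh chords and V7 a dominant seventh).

Stacked in thirds the chord is Ab-Cb-Eb: a minor triad on Ab.
Ab is the fourth degree of Eb major. This is the minor subdominant, borrowed from the parallel minor.
With Cb in the bass the chord is in first inversion, so the figured bass is 6.

iv6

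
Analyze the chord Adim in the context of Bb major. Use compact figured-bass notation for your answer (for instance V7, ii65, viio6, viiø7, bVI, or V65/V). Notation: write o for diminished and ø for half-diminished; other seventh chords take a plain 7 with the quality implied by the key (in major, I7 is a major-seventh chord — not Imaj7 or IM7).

Stacked in thirds the chord is A-C-Eb: a diminished triad on A.
A is scale degree 7 in Bb major, and a diminished triad on that degree is written viio.

viio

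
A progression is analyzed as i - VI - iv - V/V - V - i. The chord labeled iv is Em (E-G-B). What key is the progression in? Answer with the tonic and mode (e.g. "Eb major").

B minor

The anchor chord is a minor triad on E, labeled iv.
iv on E implies E is the subdominant; that puts the tonic at B, and the lowercase numeral fits minor mode.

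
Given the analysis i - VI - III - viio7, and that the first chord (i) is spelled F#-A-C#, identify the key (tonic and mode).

F# minor

The chord F#m is a minor triad rooted on F#; its label is i.
If F# is scale degree 1 and the mode makes that degree carry a minor triad, the tonic is F# and the mode is minor.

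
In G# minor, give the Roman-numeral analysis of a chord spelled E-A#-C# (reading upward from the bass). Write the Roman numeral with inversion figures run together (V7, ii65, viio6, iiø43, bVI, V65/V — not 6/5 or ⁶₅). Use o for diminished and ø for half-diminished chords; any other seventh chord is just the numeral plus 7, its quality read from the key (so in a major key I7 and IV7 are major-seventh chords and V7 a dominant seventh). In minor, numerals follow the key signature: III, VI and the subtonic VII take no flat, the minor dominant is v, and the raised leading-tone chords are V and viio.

The pitches A#-C#-E form a diminished triad rooted on A#.
In G# minor, A# is the supertonic; the diatonic diminished triad there is iio.
With E in the bass the chord is in second inversion, so the figured bass is 64.

iio64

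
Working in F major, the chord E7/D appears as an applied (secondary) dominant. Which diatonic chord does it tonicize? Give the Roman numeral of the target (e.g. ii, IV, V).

iii

The chord is a dominant seventh chord on E.
A dominant resolves down a perfect fifth: E → A. In F major, A is scale degree 3, i.e. iii.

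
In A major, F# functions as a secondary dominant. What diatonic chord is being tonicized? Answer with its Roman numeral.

ii

The chord is a major triad on F#.
A dominant resolves down a perfect fifth: F# → B. In A major, B is scale degree 2, i.e. ii.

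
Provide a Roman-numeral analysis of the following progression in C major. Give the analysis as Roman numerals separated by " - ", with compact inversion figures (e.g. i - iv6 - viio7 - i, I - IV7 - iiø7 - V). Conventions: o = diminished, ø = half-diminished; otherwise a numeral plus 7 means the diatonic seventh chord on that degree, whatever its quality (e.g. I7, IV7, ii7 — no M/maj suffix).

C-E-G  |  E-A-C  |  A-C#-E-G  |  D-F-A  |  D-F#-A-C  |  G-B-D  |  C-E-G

C-E-G has root C, degree 1 in C major, so I.
E-A-C has root A, degree 6 in C major, so vi64.
A-C#-E-G: a dominant seventh chord on A, the applied dominant of ii → V7/ii.
D-F-A: root D is the supertonic; minor triad there is ii.
D-F#-A-C: a dominant seventh chord on D, the applied dominant of V → V7/V.
G-B-D: root G is the dominant; major triad there is V.
C-E-G has root C, degree 1 in C major, so I.

I - vi64 - V7/ii - ii - V7/V - V - I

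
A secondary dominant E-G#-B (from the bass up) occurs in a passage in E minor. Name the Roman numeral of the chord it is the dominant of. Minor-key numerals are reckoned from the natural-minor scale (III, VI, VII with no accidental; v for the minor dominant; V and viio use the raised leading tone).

The chord is a major triad on E.
A dominant resolves down a perfect fifth: E → A. In E minor, A is scale degree 4, i.e. iv.

iv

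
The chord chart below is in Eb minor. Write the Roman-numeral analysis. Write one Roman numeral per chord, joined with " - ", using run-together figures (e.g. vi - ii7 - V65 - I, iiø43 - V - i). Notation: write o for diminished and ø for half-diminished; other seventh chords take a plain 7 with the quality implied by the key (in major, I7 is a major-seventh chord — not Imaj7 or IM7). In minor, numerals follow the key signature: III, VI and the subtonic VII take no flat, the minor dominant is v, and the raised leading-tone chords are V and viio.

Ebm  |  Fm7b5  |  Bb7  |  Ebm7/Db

i - iiø7 - V7 - i42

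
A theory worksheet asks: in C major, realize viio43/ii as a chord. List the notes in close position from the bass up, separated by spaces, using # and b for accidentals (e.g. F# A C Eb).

G Bb C# E

viio43/ii is a secondary leading-tone chord. The target ii is D in C major; the applied chord is rooted a semitone below, on C#.
Building a fully diminished seventh chord on C# gives C#-E-G-Bb.
With the 43 figure the chord is in second inversion; from the bass G upward in close position it reads G-Bb-C#-E.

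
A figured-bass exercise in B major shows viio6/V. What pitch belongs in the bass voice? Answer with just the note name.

The applied chord viio6/V is rooted on E#: E#-G#-B.
The figure 6 means first inversion — the third is in the bass.

G#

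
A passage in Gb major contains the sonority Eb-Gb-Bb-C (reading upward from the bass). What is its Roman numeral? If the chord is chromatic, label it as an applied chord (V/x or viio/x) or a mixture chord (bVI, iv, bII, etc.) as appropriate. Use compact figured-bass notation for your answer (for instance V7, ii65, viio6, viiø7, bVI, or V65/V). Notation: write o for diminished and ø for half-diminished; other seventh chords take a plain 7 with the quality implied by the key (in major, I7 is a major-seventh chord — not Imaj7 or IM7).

viiø65/V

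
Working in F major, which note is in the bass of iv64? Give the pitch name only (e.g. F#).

iv in F major has root Bb; the chord is Bb-Db-F.
The figure 64 means second inversion — the fifth is in the bass.

F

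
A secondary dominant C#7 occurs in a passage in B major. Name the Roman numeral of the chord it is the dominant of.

V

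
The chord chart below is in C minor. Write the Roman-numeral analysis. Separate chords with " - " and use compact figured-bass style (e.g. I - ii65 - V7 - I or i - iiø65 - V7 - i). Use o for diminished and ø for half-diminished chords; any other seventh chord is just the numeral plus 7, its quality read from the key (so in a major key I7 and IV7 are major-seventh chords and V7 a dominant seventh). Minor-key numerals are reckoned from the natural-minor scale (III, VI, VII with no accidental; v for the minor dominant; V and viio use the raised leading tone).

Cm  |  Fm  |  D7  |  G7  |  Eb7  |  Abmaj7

Cm: root C is the tonic; minor triad there is i.
Fm has root F, degree 4 in C minor, so iv.
D7: a dominant seventh chord on D, the applied dominant of V → V7/V.
G7: dominant seventh chord on G = scale degree 5 → V7.
Eb7: a dominant seventh chord on Eb, the applied dominant of VI → V7/VI.
Abmaj7 has root Ab, degree 6 in C minor, so VI7.

i - iv - V7/V - V7 - V7/VI - VI7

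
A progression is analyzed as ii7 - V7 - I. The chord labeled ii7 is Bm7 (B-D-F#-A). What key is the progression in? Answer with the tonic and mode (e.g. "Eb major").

A major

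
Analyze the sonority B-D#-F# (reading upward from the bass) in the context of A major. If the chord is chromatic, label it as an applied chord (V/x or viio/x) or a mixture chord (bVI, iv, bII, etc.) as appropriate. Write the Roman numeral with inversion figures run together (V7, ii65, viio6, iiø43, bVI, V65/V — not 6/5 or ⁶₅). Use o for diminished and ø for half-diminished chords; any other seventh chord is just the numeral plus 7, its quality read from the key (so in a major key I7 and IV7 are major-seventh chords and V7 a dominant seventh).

V/V

The pitches B-D#-F# form a major triad rooted on B.
B is not a diatonic chord root with this quality in A major, but it lies a perfect fifth above E (V), so the chord functions as an applied dominant of V.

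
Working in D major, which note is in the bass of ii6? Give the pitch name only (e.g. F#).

ii in D major has root E; the chord is E-G-B.
The figure 6 means first inversion — the third is in the bass.

G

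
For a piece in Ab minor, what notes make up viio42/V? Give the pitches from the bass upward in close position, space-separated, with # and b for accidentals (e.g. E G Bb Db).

The slash marks an applied leading-tone chord: viio of V. In Ab minor, V is Eb, so the leading tone to it is D, a half step below.
Building a fully diminished seventh chord on D gives D-F-Ab-Cb.
The figured bass 42 indicates third inversion, placing the seventh (Cb) in the bass: Cb-D-F-Ab.

Cb D F Ab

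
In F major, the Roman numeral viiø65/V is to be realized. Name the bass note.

D

The applied chord viiø65/V is rooted on B: B-D-F-A.
The figure 65 means first inversion — the third is in the bass.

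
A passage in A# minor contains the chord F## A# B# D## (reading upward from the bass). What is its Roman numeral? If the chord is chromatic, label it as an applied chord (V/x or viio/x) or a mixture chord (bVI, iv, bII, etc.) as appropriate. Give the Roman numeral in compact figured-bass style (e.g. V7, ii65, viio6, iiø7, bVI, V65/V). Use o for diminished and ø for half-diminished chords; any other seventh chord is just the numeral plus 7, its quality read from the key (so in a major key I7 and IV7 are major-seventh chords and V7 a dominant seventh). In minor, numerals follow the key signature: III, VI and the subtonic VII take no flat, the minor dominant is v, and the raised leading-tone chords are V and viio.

V43/V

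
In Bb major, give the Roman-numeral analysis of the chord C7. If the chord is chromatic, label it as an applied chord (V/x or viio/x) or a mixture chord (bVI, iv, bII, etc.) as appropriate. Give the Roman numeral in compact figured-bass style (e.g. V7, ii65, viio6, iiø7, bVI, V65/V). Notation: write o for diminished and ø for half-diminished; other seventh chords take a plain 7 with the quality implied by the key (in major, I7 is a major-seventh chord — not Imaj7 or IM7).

Stacked in thirds the chord is C-E-G-Bb: a dominant seventh chord on C.
C is not a diatonic chord root with this quality in Bb major, but it lies a perfect fifth above F (V), so the chord functions as an applied dominant of V.

V7/V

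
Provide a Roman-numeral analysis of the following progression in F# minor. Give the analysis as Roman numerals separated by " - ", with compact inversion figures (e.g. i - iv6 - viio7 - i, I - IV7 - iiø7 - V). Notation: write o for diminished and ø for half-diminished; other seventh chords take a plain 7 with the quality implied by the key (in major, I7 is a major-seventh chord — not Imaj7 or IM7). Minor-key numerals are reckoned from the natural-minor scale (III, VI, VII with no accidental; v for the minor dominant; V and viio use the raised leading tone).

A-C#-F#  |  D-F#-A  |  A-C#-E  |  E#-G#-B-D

A-C#-F#: root F# is the tonic; minor triad there is i6.
D-F#-A: root D is the submediant; major triad there is VI.
A-C#-E: root A is the mediant; major triad there is III.
E#-G#-B-D: root E# is the leading tone; fully diminished seventh chord there is viio7.

i6 - VI - III - viio7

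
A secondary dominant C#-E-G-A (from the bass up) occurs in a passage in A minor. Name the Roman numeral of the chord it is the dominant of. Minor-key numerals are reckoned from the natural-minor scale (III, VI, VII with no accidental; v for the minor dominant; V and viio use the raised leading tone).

The chord is a dominant seventh chord on A.
A dominant resolves down a perfect fifth: A → D. In A minor, D is scale degree 4, i.e. iv.

iv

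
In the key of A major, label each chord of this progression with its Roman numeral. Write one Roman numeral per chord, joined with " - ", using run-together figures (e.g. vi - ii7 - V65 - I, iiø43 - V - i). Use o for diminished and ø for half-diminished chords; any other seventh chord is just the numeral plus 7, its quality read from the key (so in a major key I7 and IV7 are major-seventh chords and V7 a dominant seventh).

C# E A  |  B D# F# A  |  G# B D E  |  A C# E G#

I6 - V7/V - V65 - I7

C#-E-A has root A, degree 1 in A major, so I6.
B-D#-F#-A: chromatic; B is V of V, so V7/V.
G#-B-D-E: root E is the dominant; dominant seventh chord there is V65.
A-C#-E-G# has root A, degree 1 in A major, so I7.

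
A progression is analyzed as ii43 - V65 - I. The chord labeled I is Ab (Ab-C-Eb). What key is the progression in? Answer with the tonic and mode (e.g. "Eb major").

The anchor chord is a major triad on Ab, labeled I.
If Ab is scale degree 1 and the mode makes that degree carry a major triad, the tonic is Ab and the mode is major.

Ab major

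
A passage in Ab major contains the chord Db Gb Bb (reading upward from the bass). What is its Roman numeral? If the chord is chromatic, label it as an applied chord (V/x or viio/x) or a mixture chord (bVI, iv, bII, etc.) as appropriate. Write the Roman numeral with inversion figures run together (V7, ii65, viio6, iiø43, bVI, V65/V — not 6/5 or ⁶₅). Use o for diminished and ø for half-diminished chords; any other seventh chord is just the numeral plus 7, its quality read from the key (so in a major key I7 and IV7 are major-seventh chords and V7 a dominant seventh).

bVII64

The pitches Gb-Bb-Db form a major triad rooted on Gb.
Gb is the lowered seventh degree of Ab major (diatonic 7 would be G). This is a major triad on the lowered seventh degree (the subtonic), borrowed from the parallel minor.
With Db in the bass the chord is in second inversion, so the figured bass is 64.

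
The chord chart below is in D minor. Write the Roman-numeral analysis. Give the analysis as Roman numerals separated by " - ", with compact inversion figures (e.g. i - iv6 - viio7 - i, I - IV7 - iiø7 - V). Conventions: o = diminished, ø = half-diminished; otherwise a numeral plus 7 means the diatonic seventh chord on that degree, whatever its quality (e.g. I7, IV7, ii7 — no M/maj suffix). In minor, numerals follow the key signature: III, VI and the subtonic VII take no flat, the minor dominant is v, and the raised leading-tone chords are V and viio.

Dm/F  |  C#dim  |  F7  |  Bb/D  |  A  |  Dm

Dm/F has root D, degree 1 in D minor, so i6.
C#dim: root C# is the leading tone; diminished triad there is viio.
F7: chromatic; F is V of VI, so V7/VI.
Bb/D: major triad on Bb = scale degree 6 → VI6.
A: root A is the dominant; major triad there is V.
Dm: minor triad on D = scale degree 1 → i.

i6 - viio - V7/VI - VI6 - V - i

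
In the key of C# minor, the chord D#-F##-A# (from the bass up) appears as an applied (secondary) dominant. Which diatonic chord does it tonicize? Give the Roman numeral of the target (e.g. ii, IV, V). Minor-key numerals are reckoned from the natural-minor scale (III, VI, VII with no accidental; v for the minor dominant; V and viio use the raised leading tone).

V

The chord is a major triad on D#.
A dominant resolves down a perfect fifth: D# → G#. In C# minor, G# is scale degree 5, i.e. V.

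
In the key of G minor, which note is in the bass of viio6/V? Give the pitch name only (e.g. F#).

The applied chord viio6/V is rooted on C#: C#-E-G.
The figure 6 means first inversion — the third is in the bass.

E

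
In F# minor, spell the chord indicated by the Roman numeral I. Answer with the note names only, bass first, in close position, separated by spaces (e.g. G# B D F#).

I is the major tonic (Picardy third), borrowed from the parallel major. In F# minor that root is F#.
So the chord is F#-A#-C#.

F# A# C#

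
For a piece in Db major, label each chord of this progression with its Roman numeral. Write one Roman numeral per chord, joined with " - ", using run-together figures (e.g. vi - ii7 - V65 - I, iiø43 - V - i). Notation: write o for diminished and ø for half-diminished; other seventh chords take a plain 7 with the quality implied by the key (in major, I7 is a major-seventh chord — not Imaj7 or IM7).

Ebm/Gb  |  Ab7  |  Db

ii6 - V7 - I

Ebm/Gb: root Eb is the supertonic; minor triad there is ii6.
Ab7: root Ab is the dominant; dominant seventh chord there is V7.
Db: root Db is the tonic; major triad there is I.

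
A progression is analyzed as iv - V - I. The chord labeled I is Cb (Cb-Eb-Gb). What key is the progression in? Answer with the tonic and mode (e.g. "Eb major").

I is given as Cb-Eb-Gb — a major triad with root Cb.
If Cb is scale degree 1 and the mode makes that degree carry a major triad, the tonic is Cb and the mode is major.

Cb major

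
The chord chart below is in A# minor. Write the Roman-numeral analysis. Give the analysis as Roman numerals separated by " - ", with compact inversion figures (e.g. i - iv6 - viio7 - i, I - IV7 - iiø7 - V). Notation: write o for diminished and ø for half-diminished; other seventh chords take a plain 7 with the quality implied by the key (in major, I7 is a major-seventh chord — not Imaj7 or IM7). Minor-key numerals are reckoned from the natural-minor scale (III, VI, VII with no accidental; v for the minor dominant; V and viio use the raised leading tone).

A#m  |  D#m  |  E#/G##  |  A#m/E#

i - iv - V6 - i64

A#m has root A#, degree 1 in A# minor, so i.
D#m has root D#, degree 4 in A# minor, so iv.
E#/G##: root E# is the dominant; major triad there is V6.
A#m/E#: root A# is the tonic; minor triad there is i64.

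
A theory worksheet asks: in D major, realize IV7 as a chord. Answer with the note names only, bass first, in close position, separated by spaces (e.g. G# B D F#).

G B D F#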